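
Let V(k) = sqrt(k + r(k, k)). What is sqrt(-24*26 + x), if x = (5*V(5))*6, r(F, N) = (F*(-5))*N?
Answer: 2*sqrt(-156 + 15*I*sqrt(30)) ≈ 6.3737 + 25.78*I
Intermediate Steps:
r(F, N) = -5*F*N (r(F, N) = (-5*F)*N = -5*F*N)
V(k) = sqrt(k - 5*k**2) (V(k) = sqrt(k - 5*k*k) = sqrt(k - 5*k**2))
x = 60*I*sqrt(30) (x = (5*sqrt(5*(1 - 5*5)))*6 = (5*sqrt(5*(1 - 25)))*6 = (5*sqrt(5*(-24)))*6 = (5*sqrt(-120))*6 = (5*(2*I*sqrt(30)))*6 = (10*I*sqrt(30))*6 = 60*I*sqrt(30) ≈ 328.63*I)
sqrt(-24*26 + x) = sqrt(-24*26 + 60*I*sqrt(30)) = sqrt(-624 + 60*I*sqrt(30))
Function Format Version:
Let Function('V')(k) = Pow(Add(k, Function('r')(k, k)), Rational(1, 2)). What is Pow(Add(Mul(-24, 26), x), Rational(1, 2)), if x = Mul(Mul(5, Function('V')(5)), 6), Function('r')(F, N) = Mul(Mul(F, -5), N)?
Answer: Mul(2, Pow(Add(-156, Mul(15, I, Pow(30, Rational(1, 2)))), Rational(1, 2))) ≈ Add(6.3737, Mul(25.780, I))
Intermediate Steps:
Function('r')(F, N) = Mul(-5, F, N) (Function('r')(F, N) = Mul(Mul(-5, F), N) = Mul(-5, F, N))
Function('V')(k) = Pow(Add(k, Mul(-5, Pow(k, 2))), Rational(1, 2)) (Function('V')(k) = Pow(Add(k, Mul(-5, k, k)), Rational(1, 2)) = Pow(Add(k, Mul(-5, Pow(k, 2))), Rational(1, 2)))
x = Mul(60, I, Pow(30, Rational(1, 2))) (x = Mul(Mul(5, Pow(Mul(5, Add(1, Mul(-5, 5))), Rational(1, 2))), 6) = Mul(Mul(5, Pow(Mul(5, Add(1, -25)), Rational(1, 2))), 6) = Mul(Mul(5, Pow(Mul(5, -24), Rational(1, 2))), 6) = Mul(Mul(5, Pow(-120, Rational(1, 2))), 6) = Mul(Mul(5, Mul(2, I, Pow(30, Rational(1, 2)))), 6) = Mul(Mul(10, I, Pow(30, Rational(1, 2))), 6) = Mul(60, I, Pow(30, Rational(1, 2))) ≈ Mul(328.63, I))
Pow(Add(Mul(-24, 26), x), Rational(1, 2)) = Pow(Add(Mul(-24, 26), Mul(60, I, Pow(30, Rational(1, 2)))), Rational(1, 2)) = Pow(Add(-624, Mul(60, I, Pow(30, Rational(1, 2)))), Rational(1, 2))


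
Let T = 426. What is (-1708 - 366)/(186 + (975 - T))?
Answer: -2074/735 ≈ -2.8218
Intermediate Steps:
(-1708 - 366)/(186 + (975 - T)) = (-1708 - 366)/(186 + (975 - 1*426)) = -2074/(186 + (975 - 426)) = -2074/(186 + 549) = -2074/735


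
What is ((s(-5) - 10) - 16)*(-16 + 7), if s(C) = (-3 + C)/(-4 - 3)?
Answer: 1566/7 ≈ 223.71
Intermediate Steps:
s(C) = 3/7 - C/7 (s(C) = (-3 + C)/(-7) = (-3 + C)*(-⅐) = 3/7 - C/7)
((s(-5) - 10) - 16)*(-16 + 7) = (((3/7 - ⅐*(-5)) - 10) - 16)*(-16 + 7) = (((3/7 + 5/7) - 10) - 16)*(-9) = ((8/7 - 10) - 16)*(-9) = (-62/7 - 16)*(-9) = -174/7*(-9) = 1566/7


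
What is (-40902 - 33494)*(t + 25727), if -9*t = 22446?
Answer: -1728442268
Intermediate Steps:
t = -2494 (t = -⅑*22446 = -2494)
(-40902 - 33494)*(t + 25727) = (-40902 - 33494)*(-2494 + 25727) = -74396*23233 = -1728442268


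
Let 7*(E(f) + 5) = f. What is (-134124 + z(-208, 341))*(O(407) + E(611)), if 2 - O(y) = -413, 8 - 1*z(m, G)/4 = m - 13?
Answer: -463697048/7 ≈ -6.6242e+7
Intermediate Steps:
E(f) = -5 + f/7
z(m, G) = 84 - 4*m (z(m, G) = 32 - 4*(m - 13) = 32 - 4*(-13 + m) = 32 + (52 - 4*m) = 84 - 4*m)
O(y) = 415 (O(y) = 2 - 1*(-413) = 2 + 413 = 415)
(-134124 + z(-208, 341))*(O(407) + E(611)) = (-134124 + (84 - 4*(-208)))*(415 + (-5 + (⅐)*611)) = (-134124 + (84 + 832))*(415 + (-5 + 611/7)) = (-134124 + 916)*(415 + 576/7) = -133208*3481/7 = -463697048/7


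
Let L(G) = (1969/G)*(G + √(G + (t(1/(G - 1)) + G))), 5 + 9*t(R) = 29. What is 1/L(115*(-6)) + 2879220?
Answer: 2030180208688515/705114652 + 345*I*√3099/705114652 ≈ 2.8792e+6 + 2.7238e-5*I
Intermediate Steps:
t(R) = 8/3 (t(R) = -5/9 + (⅑)*29 = -5/9 + 29/9 = 8/3)
L(G) = 1969*(G + √(8/3 + 2*G))/G (L(G) = (1969/G)*(G + √(G + (8/3 + G))) = (1969/G)*(G + √(8/3 + 2*G)) = 1969*(G + √(8/3 + 2*G))/G)
1/L(115*(-6)) + 2879220 = 1/(1969 + 1969*√(24 + 18*(115*(-6)))/(3*((115*(-6))))) + 2879220 = 1/(1969 + (1969/3)*√(24 + 18*(-690))/(-690)) + 2879220 = 1/(1969 + (1969/3)*(-1/690)*√(24 - 12420)) + 2879220 = 1/(1969 + (1969/3)*(-1/690)*√(-12396)) + 2879220 = 1/(1969 + (1969/3)*(-1/690)*(2*I*√3099)) + 2879220 = 1/(1969 - 1969*I*√3099/1035) + 2879220 = 2879220 + 1/(1969 - 1969*I*√3099/1035)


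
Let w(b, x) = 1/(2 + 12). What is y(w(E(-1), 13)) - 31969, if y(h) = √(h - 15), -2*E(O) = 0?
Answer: -31969 + I*√2926/14 ≈ -31969.0 + 3.8638*I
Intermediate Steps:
E(O) = 0 (E(O) = -½*0 = 0)
w(b, x) = 1/14
y(h) = √(-15 + h)
y(w(E(-1), 13)) - 31969 = √(-15 + 1/14) - 31969 = √(-209/14) - 31969 = I*√2926/14 - 31969 = -31969 + I*√2926/14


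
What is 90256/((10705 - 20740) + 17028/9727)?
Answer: -877920112/97593417 ≈ -8.9957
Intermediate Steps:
90256/((10705 - 20740) + 17028/9727) = 90256/(-10035 + 17028*(1/9727)) = 90256/(-10035 + 17028/9727) = 90256/(-97593417/9727) = 90256*(-9727/97593417) = -877920112/97593417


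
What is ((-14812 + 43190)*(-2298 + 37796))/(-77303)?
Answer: -1007362244/77303 ≈ -13031.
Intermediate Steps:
((-14812 + 43190)*(-2298 + 37796))/(-77303) = (28378*35498)*(-1/77303) = 1007362244*(-1/77303) = -1007362244/77303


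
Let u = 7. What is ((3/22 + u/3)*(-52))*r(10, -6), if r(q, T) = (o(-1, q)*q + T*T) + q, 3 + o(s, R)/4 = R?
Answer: -1381588/33 ≈ -41866.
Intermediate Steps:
o(s, R) = -12 + 4*R
r(q, T) = q + T**2 + q*(-12 + 4*q) (r(q, T) = ((-12 + 4*q)*q + T*T) + q = (q*(-12 + 4*q) + T**2) + q = (T**2 + q*(-12 + 4*q)) + q = q + T**2 + q*(-12 + 4*q))
((3/22 + u/3)*(-52))*r(10, -6) = ((3/22 + 7/3)*(-52))*(10 + (-6)**2 + 4*10*(-3 + 10)) = ((3*(1/22) + 7*(1/3))*(-52))*(10 + 36 + 4*10*7) = ((3/22 + 7/3)*(-52))*(10 + 36 + 280) = ((163/66)*(-52))*326 = -4238/33*326 = -1381588/33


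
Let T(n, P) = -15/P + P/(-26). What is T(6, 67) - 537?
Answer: -940333/1742 ≈ -539.80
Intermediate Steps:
T(n, P) = -15/P - P/26 (T(n, P) = -15/P + P*(-1/26) = -15/P - P/26)
T(6, 67) - 537 = (-15/67 - 1/26*67) - 537 = (-15*1/67 - 67/26) - 537 = (-15/67 - 67/26) - 537 = -4879/1742 - 537 = -940333/1742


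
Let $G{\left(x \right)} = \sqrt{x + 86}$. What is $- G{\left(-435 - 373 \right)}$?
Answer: $- 19 i \sqrt{2} \approx - 26.87 i$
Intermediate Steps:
$G{\left(x \right)} = \sqrt{86 + x}$
$- G{\left(-435 - 373 \right)} = - \sqrt{86 - 808} = - \sqrt{-722} = - 19 i \sqrt{2}$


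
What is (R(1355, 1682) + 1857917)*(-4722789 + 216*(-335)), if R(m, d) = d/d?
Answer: -8908993639782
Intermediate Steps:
R(m, d) = 1
(R(1355, 1682) + 1857917)*(-4722789 + 216*(-335)) = (1 + 1857917)*(-4722789 + 216*(-335)) = 1857918*(-4722789 - 72360) = 1857918*(-4795149) = -8908993639782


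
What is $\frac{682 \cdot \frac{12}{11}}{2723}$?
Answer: $\frac{744}{2723} \approx 0.27323$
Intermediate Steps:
$\frac{682 \cdot \frac{12}{11}}{2723} = 682 \cdot 12 \cdot \frac{1}{11} \cdot \frac{1}{2723} = 682 \cdot \frac{12}{11} \cdot \frac{1}{2723} = 744 \cdot \frac{1}{2723} = \frac{744}{2723}$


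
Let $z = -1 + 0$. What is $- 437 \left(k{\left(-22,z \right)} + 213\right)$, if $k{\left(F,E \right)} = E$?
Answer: $-92644$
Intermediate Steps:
$z = -1$
$- 437 \left(k{\left(-22,z \right)} + 213\right) = - 437 \left(-1 + 213\right) = \left(-437\right) 212 = -92644$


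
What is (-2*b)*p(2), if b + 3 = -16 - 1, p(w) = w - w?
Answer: 0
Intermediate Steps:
p(w) = 0
b = -20 (b = -3 + (-16 - 1) = -3 - 17 = -20)
(-2*b)*p(2) = -2*(-20)*0 = 40*0 = 0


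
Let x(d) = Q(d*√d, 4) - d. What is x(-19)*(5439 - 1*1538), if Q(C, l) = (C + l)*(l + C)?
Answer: -26620424 - 592952*I*√19 ≈ -2.662e+7 - 2.5846e+6*I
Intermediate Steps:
Q(C, l) = (C + l)² (Q(C, l) = (C + l)*(C + l) = (C + l)²)
x(d) = (4 + d^(3/2))² - d (x(d) = (d*√d + 4)² - d = (d^(3/2) + 4)² - d = (4 + d^(3/2))² - d)
x(-19)*(5439 - 1*1538) = ((4 + (-19)^(3/2))² - 1*(-19))*(5439 - 1*1538) = ((4 - 19*I*√19)² + 19)*(5439 - 1538) = (19 + (4 - 19*I*√19)²)*3901 = 74119 + 3901*(4 - 19*I*√19)²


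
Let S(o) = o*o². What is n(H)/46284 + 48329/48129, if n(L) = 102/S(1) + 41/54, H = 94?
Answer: 40352492455/40096847448 ≈ 1.0064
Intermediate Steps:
S(o) = o³
n(L) = 5549/54 (n(L) = 102/(1³) + 41/54 = 102/1 + 41*(1/54) = 102*1 + 41/54 = 102 + 41/54 = 5549/54)
n(H)/46284 + 48329/48129 = (5549/54)/46284 + 48329/48129 = (5549/54)*(1/46284) + 48329*(1/48129) = 5549/2499336 + 48329/48129 = 40352492455/40096847448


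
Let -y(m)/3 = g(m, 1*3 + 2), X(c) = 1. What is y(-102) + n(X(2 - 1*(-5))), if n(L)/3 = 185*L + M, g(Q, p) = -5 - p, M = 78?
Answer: 819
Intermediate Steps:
y(m) = 30 (y(m) = -3*(-5 - (1*3 + 2)) = -3*(-5 - (3 + 2)) = -3*(-5 - 1*5) = -3*(-5 - 5) = -3*(-10) = 30)
n(L) = 234 + 555*L (n(L) = 3*(185*L + 78) = 3*(78 + 185*L) = 234 + 555*L)
y(-102) + n(X(2 - 1*(-5))) = 30 + (234 + 555*1) = 30 + (234 + 555) = 30 + 789 = 819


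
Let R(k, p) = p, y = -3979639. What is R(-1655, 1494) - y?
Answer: 3981133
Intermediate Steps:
R(-1655, 1494) - y = 1494 - 1*(-3979639) = 1494 + 3979639 = 3981133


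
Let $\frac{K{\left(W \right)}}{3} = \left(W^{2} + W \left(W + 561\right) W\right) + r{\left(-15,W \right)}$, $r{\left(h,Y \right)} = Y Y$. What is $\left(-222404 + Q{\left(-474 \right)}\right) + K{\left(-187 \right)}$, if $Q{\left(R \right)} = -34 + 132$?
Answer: $39222726$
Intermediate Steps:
$Q{\left(R \right)} = 98$
$r{\left(h,Y \right)} = Y^{2}$
$K{\left(W \right)} = 6 W^{2} + 3 W^{2} \left(561 + W\right)$ ($K{\left(W \right)} = 3 \left(\left(W^{2} + W \left(W + 561\right) W\right) + W^{2}\right) = 3 \left(\left(W^{2} + W \left(561 + W\right) W\right) + W^{2}\right) = 3 \left(\left(W^{2} + W^{2} \left(561 + W\right)\right) + W^{2}\right) = 3 \left(2 W^{2} + W^{2} \left(561 + W\right)\right) = 6 W^{2} + 3 W^{2} \left(561 + W\right)$)
$\left(-222404 + Q{\left(-474 \right)}\right) + K{\left(-187 \right)} = \left(-222404 + 98\right) + 3 \left(-187\right)^{2} \left(563 - 187\right) = -222306 + 3 \cdot 34969 \cdot 376 = -222306 + 39445032 = 39222726$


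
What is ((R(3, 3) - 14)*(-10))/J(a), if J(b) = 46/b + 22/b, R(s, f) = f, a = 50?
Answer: 1375/17 ≈ 80.882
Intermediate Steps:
J(b) = 68/b
((R(3, 3) - 14)*(-10))/J(a) = ((3 - 14)*(-10))/((68/50)) = (-11*(-10))/((68*(1/50))) = 110/(34/25) = 110*(25/34) = 1375/17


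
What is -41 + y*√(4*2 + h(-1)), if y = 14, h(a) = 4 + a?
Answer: -41 + 14*√11 ≈ 5.4327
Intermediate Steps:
-41 + y*√(4*2 + h(-1)) = -41 + 14*√(4*2 + (4 - 1)) = -41 + 14*√(8 + 3) = -41 + 14*√11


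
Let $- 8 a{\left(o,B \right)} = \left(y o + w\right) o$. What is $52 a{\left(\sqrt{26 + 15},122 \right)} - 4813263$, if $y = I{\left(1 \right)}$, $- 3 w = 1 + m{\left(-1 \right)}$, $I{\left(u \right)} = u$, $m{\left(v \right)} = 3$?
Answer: $- \frac{9627059}{2} + \frac{26 \sqrt{41}}{3} \approx -4.8135 \cdot 10^{6}$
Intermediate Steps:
$w = - \frac{4}{3}$ ($w = - \frac{1 + 3}{3} = \left(- \frac{1}{3}\right) 4 = - \frac{4}{3} \approx -1.3333$)
$y = 1$
$a{\left(o,B \right)} = - \frac{o \left(- \frac{4}{3} + o\right)}{8}$ ($a{\left(o,B \right)} = - \frac{\left(1 o - \frac{4}{3}\right) o}{8} = - \frac{\left(o - \frac{4}{3}\right) o}{8} = - \frac{\left(- \frac{4}{3} + o\right) o}{8} = - \frac{o \left(- \frac{4}{3} + o\right)}{8}$)
$52 a{\left(\sqrt{26 + 15},122 \right)} - 4813263 = 52 \frac{\sqrt{26 + 15} \left(4 - 3 \sqrt{26 + 15}\right)}{24} - 4813263 = 52 \frac{\sqrt{41} \left(4 - 3 \sqrt{41}\right)}{24} - 4813263 = \frac{13 \sqrt{41} \left(4 - 3 \sqrt{41}\right)}{6} - 4813263 = -4813263 + \frac{13 \sqrt{41} \left(4 - 3 \sqrt{41}\right)}{6}$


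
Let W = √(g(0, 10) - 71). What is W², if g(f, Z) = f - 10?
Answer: -81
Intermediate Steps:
g(f, Z) = -10 + f
W = 9*I (W = √((-10 + 0) - 71) = √(-10 - 71) = √(-81) = 9*I ≈ 9.0*I)
W² = (9*I)² = -81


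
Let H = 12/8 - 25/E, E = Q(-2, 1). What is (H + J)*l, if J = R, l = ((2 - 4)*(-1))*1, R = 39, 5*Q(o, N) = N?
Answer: -169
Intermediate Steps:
Q(o, N) = N/5
E = 1/5 (E = (1/5)*1 = 1/5 ≈ 0.20000)
H = -247/2 (H = 12/8 - 25/1/5 = 12*(1/8) - 25*5 = 3/2 - 125 = -247/2 ≈ -123.50)
l = 2 (l = -2*(-1)*1 = 2*1 = 2)
J = 39
(H + J)*l = (-247/2 + 39)*2 = -169/2*2 = -169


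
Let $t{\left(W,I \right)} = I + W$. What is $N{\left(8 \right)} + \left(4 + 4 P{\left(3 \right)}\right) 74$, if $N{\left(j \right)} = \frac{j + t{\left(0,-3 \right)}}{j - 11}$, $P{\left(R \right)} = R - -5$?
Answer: $\frac{7987}{3} \approx 2662.3$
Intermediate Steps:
$P{\left(R \right)} = 5 + R$ ($P{\left(R \right)} = R + 5 = 5 + R$)
$N{\left(j \right)} = \frac{-3 + j}{-11 + j}$ ($N{\left(j \right)} = \frac{j + \left(-3 + 0\right)}{j - 11} = \frac{j - 3}{-11 + j} = \frac{-3 + j}{-11 + j}$)
$N{\left(8 \right)} + \left(4 + 4 P{\left(3 \right)}\right) 74 = \frac{-3 + 8}{-11 + 8} + \left(4 + 4 \left(5 + 3\right)\right) 74 = \frac{1}{-3} \cdot 5 + \left(4 + 4 \cdot 8\right) 74 = \left(- \frac{1}{3}\right) 5 + \left(4 + 32\right) 74 = - \frac{5}{3} + 36 \cdot 74 = - \frac{5}{3} + 2664 = \frac{7987}{3}$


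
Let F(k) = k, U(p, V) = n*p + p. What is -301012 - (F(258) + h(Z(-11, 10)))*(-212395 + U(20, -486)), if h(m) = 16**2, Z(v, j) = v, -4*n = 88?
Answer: 109085898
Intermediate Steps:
n = -22 (n = -1/4*88 = -22)
U(p, V) = -21*p (U(p, V) = -22*p + p = -21*p)
h(m) = 256
-301012 - (F(258) + h(Z(-11, 10)))*(-212395 + U(20, -486)) = -301012 - (258 + 256)*(-212395 - 21*20) = -301012 - 514*(-212395 - 420) = -301012 - 514*(-212815) = -301012 - 1*(-109386910) = -301012 + 109386910 = 109085898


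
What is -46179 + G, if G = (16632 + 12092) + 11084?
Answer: -6371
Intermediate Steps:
G = 39808 (G = 28724 + 11084 = 39808)
-46179 + G = -46179 + 39808 = -6371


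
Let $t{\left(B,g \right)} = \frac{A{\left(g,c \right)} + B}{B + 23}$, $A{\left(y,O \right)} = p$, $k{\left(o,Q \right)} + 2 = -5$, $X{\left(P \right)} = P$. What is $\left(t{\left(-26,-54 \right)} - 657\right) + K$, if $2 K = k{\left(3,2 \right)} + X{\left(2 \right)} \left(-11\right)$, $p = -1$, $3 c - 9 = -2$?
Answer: $- \frac{1325}{2} \approx -662.5$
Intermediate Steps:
$c = \frac{7}{3}$ ($c = 3 + \frac{1}{3} \left(-2\right) = 3 - \frac{2}{3} = \frac{7}{3} \approx 2.3333$)
$k{\left(o,Q \right)} = -7$ ($k{\left(o,Q \right)} = -2 - 5 = -7$)
$A{\left(y,O \right)} = -1$
$t{\left(B,g \right)} = \frac{-1 + B}{23 + B}$ ($t{\left(B,g \right)} = \frac{-1 + B}{B + 23} = \frac{-1 + B}{23 + B}$)
$K = - \frac{29}{2}$ ($K = \frac{-7 + 2 \left(-11\right)}{2} = \frac{-7 - 22}{2} = \frac{1}{2} \left(-29\right) = - \frac{29}{2} \approx -14.5$)
$\left(t{\left(-26,-54 \right)} - 657\right) + K = \left(\frac{-1 - 26}{23 - 26} - 657\right) - \frac{29}{2} = \left(\frac{1}{-3} \left(-27\right) - 657\right) - \frac{29}{2} = \left(\left(- \frac{1}{3}\right) \left(-27\right) - 657\right) - \frac{29}{2} = \left(9 - 657\right) - \frac{29}{2} = -648 - \frac{29}{2} = - \frac{1325}{2}$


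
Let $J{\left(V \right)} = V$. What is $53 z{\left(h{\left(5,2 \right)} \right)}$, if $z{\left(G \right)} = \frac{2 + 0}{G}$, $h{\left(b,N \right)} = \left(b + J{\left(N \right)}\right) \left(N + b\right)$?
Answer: $\frac{106}{49} \approx 2.1633$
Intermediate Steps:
$h{\left(b,N \right)} = \left(N + b\right)^{2}$ ($h{\left(b,N \right)} = \left(b + N\right) \left(N + b\right) = \left(N + b\right) \left(N + b\right) = \left(N + b\right)^{2}$)
$z{\left(G \right)} = \frac{2}{G}$
$53 z{\left(h{\left(5,2 \right)} \right)} = 53 \frac{2}{2^{2} + 5^{2} + 2 \cdot 2 \cdot 5} = 53 \frac{2}{4 + 25 + 20} = 53 \cdot \frac{2}{49} = \frac{106}{49}$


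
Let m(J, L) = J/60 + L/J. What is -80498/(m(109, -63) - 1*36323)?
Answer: 526456920/237544319 ≈ 2.2162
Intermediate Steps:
m(J, L) = J/60 + L/J (m(J, L) = J*(1/60) + L/J = J/60 + L/J)
-80498/(m(109, -63) - 1*36323) = -80498/(((1/60)*109 - 63/109) - 1*36323) = -80498/((109/60 - 63*1/109) - 36323) = -80498/((109/60 - 63/109) - 36323) = -80498/(8101/6540 - 36323) = -80498/(-237544319/6540) = -80498*(-6540/237544319) = 526456920/237544319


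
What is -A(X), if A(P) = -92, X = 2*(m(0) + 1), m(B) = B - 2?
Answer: 92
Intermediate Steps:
m(B) = -2 + B
X = -2 (X = 2*((-2 + 0) + 1) = 2*(-2 + 1) = 2*(-1) = -2)
-A(X) = -1*(-92) = 92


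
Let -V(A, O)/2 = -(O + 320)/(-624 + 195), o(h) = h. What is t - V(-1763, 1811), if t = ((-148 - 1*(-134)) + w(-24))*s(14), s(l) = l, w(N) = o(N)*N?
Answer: 3379634/429 ≈ 7877.9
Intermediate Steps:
w(N) = N² (w(N) = N*N = N²)
V(A, O) = -640/429 - 2*O/429 (V(A, O) = -(-2)*(O + 320)/(-624 + 195) = -(-2)*(320 + O)/(-429) = -(-2)*(320 + O)*(-1/429) = -(-2)*(-320/429 - O/429) = -2*(320/429 + O/429) = -640/429 - 2*O/429)
t = 7868 (t = ((-148 - 1*(-134)) + (-24)²)*14 = ((-148 + 134) + 576)*14 = (-14 + 576)*14 = 562*14 = 7868)
t - V(-1763, 1811) = 7868 - (-640/429 - 2/429*1811) = 7868 - (-640/429 - 3622/429) = 7868 - 1*(-4262/429) = 7868 + 4262/429 = 3379634/429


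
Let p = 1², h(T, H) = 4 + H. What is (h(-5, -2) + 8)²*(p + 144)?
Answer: 14500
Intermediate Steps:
p = 1
(h(-5, -2) + 8)²*(p + 144) = ((4 - 2) + 8)²*(1 + 144) = (2 + 8)²*145 = 10²*145 = 100*145 = 14500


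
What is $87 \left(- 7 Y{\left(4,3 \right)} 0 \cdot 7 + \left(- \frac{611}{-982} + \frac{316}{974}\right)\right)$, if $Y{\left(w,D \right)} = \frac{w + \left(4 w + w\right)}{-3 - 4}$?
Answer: $\frac{39386031}{478234} \approx 82.357$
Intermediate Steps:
$Y{\left(w,D \right)} = - \frac{6 w}{7}$ ($Y{\left(w,D \right)} = \frac{w + 5 w}{-7} = 6 w \left(- \frac{1}{7}\right) = - \frac{6 w}{7}$)
$87 \left(- 7 Y{\left(4,3 \right)} 0 \cdot 7 + \left(- \frac{611}{-982} + \frac{316}{974}\right)\right) = 87 \left(- 7 \left(\left(- \frac{6}{7}\right) 4\right) 0 \cdot 7 + \left(- \frac{611}{-982} + \frac{316}{974}\right)\right) = 87 \left(\left(-7\right) \left(- \frac{24}{7}\right) 0 + \left(\left(-611\right) \left(- \frac{1}{982}\right) + 316 \cdot \frac{1}{974}\right)\right) = 87 \left(24 \cdot 0 + \left(\frac{611}{982} + \frac{158}{487}\right)\right) = 87 \left(0 + \frac{452713}{478234}\right) = 87 \cdot \frac{452713}{478234} = \frac{39386031}{478234}$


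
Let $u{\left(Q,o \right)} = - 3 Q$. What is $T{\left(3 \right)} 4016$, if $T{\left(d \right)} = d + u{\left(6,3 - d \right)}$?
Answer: $-60240$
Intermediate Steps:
$T{\left(d \right)} = -18 + d$ ($T{\left(d \right)} = d - 18 = -18 + d$)
$T{\left(3 \right)} 4016 = \left(-18 + 3\right) 4016 = \left(-15\right) 4016 = -60240$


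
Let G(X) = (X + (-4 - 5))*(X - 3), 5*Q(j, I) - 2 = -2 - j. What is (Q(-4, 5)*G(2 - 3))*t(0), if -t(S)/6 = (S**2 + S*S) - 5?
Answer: 960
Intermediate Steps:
Q(j, I) = -j/5 (Q(j, I) = 2/5 + (-2 - j)/5 = 2/5 + (-2/5 - j/5) = -j/5)
t(S) = 30 - 12*S**2 (t(S) = -6*((S**2 + S*S) - 5) = -6*((S**2 + S**2) - 5) = -6*(2*S**2 - 5) = -6*(-5 + 2*S**2) = 30 - 12*S**2)
G(X) = (-9 + X)*(-3 + X) (G(X) = (X - 9)*(-3 + X) = (-9 + X)*(-3 + X))
(Q(-4, 5)*G(2 - 3))*t(0) = ((-1/5*(-4))*(27 + (2 - 3)**2 - 12*(2 - 3)))*(30 - 12*0**2) = (4*(27 + (-1)**2 - 12*(-1))/5)*(30 - 12*0) = (4*(27 + 1 + 12)/5)*(30 + 0) = ((4/5)*40)*30 = 32*30 = 960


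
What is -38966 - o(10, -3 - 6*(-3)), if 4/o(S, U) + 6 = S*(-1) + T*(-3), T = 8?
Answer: -389659/10 ≈ -38966.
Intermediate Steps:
o(S, U) = 4/(-30 - S) (o(S, U) = 4/(-6 + (S*(-1) + 8*(-3))) = 4/(-6 + (-S - 24)) = 4/(-6 + (-24 - S)) = 4/(-30 - S))
-38966 - o(10, -3 - 6*(-3)) = -38966 - (-4)/(30 + 10) = -38966 - (-4)/40 = -38966 - 1*(-⅒) = -38966 + ⅒ = -389659/10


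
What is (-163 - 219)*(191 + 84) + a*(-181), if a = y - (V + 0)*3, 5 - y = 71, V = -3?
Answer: -94733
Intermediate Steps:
y = -66 (y = 5 - 1*71 = 5 - 71 = -66)
a = -57 (a = -66 - (-3 + 0)*3 = -66 - (-3)*3 = -66 - 1*(-9) = -66 + 9 = -57)
(-163 - 219)*(191 + 84) + a*(-181) = (-163 - 219)*(191 + 84) - 57*(-181) = -382*275 + 10317 = -105050 + 10317 = -94733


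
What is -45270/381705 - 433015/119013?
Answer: -11378113939/3028523811 ≈ -3.7570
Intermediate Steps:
-45270/381705 - 433015/119013 = -45270*1/381705 - 433015*1/119013 = -3018/25447 - 433015/119013 = -11378113939/3028523811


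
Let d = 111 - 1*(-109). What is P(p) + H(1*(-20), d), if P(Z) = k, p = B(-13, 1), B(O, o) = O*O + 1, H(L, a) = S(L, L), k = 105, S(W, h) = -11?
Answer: 94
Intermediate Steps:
d = 220 (d = 111 + 109 = 220)
H(L, a) = -11
B(O, o) = 1 + O² (B(O, o) = O² + 1 = 1 + O²)
p = 170 (p = 1 + (-13)² = 1 + 169 = 170)
P(Z) = 105
P(p) + H(1*(-20), d) = 105 - 11 = 94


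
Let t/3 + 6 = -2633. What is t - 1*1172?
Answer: -9089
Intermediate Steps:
t = -7917 (t = -18 + 3*(-2633) = -18 - 7899 = -7917)
t - 1*1172 = -7917 - 1*1172 = -7917 - 1172 = -9089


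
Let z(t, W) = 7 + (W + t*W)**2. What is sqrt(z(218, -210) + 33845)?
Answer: 4*sqrt(132194622) ≈ 45990.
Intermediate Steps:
z(t, W) = 7 + (W + W*t)**2
sqrt(z(218, -210) + 33845) = sqrt((7 + (-210)**2*(1 + 218)**2) + 33845) = sqrt((7 + 44100*219**2) + 33845) = sqrt((7 + 44100*47961) + 33845) = sqrt((7 + 2115080100) + 33845) = sqrt(2115080107 + 33845) = sqrt(2115113952) = 4*sqrt(132194622)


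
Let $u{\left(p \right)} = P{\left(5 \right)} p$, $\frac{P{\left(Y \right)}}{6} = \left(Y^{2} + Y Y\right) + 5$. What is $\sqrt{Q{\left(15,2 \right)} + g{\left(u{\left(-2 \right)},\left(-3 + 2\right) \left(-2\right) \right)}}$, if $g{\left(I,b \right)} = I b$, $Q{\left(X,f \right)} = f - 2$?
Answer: $2 i \sqrt{330} \approx 36.332 i$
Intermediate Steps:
$P{\left(Y \right)} = 30 + 12 Y^{2}$ ($P{\left(Y \right)} = 6 \left(\left(Y^{2} + Y Y\right) + 5\right) = 6 \left(\left(Y^{2} + Y^{2}\right) + 5\right) = 6 \left(2 Y^{2} + 5\right) = 6 \left(5 + 2 Y^{2}\right) = 30 + 12 Y^{2}$)
$Q{\left(X,f \right)} = -2 + f$
$u{\left(p \right)} = 330 p$ ($u{\left(p \right)} = \left(30 + 12 \cdot 5^{2}\right) p = \left(30 + 12 \cdot 25\right) p = \left(30 + 300\right) p = 330 p$)
$\sqrt{Q{\left(15,2 \right)} + g{\left(u{\left(-2 \right)},\left(-3 + 2\right) \left(-2\right) \right)}} = \sqrt{\left(-2 + 2\right) + 330 \left(-2\right) \left(-3 + 2\right) \left(-2\right)} = \sqrt{0 - 660 \left(\left(-1\right) \left(-2\right)\right)} = \sqrt{0 - 1320} = \sqrt{-1320} = 2 i \sqrt{330}$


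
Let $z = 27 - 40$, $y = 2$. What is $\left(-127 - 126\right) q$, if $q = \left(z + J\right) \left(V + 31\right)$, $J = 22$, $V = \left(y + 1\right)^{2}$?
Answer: $-91080$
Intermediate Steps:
$V = 9$ ($V = \left(2 + 1\right)^{2} = 3^{2} = 9$)
$z = -13$ ($z = 27 - 40 = -13$)
$q = 360$ ($q = \left(-13 + 22\right) \left(9 + 31\right) = 9 \cdot 40 = 360$)
$\left(-127 - 126\right) q = \left(-127 - 126\right) 360 = \left(-253\right) 360 = -91080$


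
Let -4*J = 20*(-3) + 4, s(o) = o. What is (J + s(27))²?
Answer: 1681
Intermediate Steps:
J = 14 (J = -(20*(-3) + 4)/4 = -(-60 + 4)/4 = -¼*(-56) = 14)
(J + s(27))² = (14 + 27)² = 41² = 1681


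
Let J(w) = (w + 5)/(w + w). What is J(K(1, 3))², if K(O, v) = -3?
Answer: ⅑ ≈ 0.11111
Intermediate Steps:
J(w) = (5 + w)/(2*w) (J(w) = (5 + w)/((2*w)) = (5 + w)*(1/(2*w)) = (5 + w)/(2*w))
J(K(1, 3))² = ((½)*(5 - 3)/(-3))² = ((½)*(-⅓)*2)² = (-⅓)² = ⅑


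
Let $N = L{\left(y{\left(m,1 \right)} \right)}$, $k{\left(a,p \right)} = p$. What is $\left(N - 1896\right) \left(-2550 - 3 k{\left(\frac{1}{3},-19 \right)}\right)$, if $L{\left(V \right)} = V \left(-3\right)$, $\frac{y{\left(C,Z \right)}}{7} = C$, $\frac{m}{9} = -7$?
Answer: $1428489$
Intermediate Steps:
$m = -63$ ($m = 9 \left(-7\right) = -63$)
$y{\left(C,Z \right)} = 7 C$
$L{\left(V \right)} = - 3 V$
$N = 1323$ ($N = - 3 \cdot 7 \left(-63\right) = \left(-3\right) \left(-441\right) = 1323$)
$\left(N - 1896\right) \left(-2550 - 3 k{\left(\frac{1}{3},-19 \right)}\right) = \left(1323 - 1896\right) \left(-2550 - -57\right) = - 573 \left(-2550 + 57\right) = \left(-573\right) \left(-2493\right) = 1428489$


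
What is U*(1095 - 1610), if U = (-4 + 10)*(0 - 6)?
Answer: 18540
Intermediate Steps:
U = -36 (U = 6*(-6) = -36)
U*(1095 - 1610) = -36*(1095 - 1610) = -36*(-515) = 18540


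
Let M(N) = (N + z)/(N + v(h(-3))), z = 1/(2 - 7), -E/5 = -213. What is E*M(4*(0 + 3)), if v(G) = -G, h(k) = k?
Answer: 4189/5 ≈ 837.80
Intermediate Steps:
E = 1065 (E = -5*(-213) = 1065)
z = -⅕ (z = 1/(-5) = -⅕ ≈ -0.20000)
M(N) = (-⅕ + N)/(3 + N) (M(N) = (N - ⅕)/(N - 1*(-3)) = (-⅕ + N)/(N + 3) = (-⅕ + N)/(3 + N))
E*M(4*(0 + 3)) = 1065*((-⅕ + 4*(0 + 3))/(3 + 4*(0 + 3))) = 1065*((-⅕ + 4*3)/(3 + 4*3)) = 1065*((-⅕ + 12)/(3 + 12)) = 1065*((59/5)/15) = 1065*((1/15)*(59/5)) = 1065*(59/75) = 4189/5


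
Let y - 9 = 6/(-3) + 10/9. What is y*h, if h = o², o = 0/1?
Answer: 0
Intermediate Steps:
o = 0 (o = 0*1 = 0)
y = 73/9 (y = 9 + (6/(-3) + 10/9) = 9 + (6*(-⅓) + 10*(⅑)) = 9 + (-2 + 10/9) = 9 - 8/9 = 73/9 ≈ 8.1111)
h = 0 (h = 0² = 0)
y*h = (73/9)*0 = 0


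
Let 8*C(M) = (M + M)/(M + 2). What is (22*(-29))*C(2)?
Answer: -319/4 ≈ -79.750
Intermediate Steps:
C(M) = M/(4*(2 + M)) (C(M) = ((M + M)/(M + 2))/8 = ((2*M)/(2 + M))/8 = (2*M/(2 + M))/8 = M/(4*(2 + M)))
(22*(-29))*C(2) = (22*(-29))*((¼)*2/(2 + 2)) = -319*2/(2*4) = -638*⅛ = -319/4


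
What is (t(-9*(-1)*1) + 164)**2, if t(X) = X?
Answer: 29929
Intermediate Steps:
(t(-9*(-1)*1) + 164)**2 = (-9*(-1)*1 + 164)**2 = (-3*(-3)*1 + 164)**2 = (9*1 + 164)**2 = (9 + 164)**2 = 173**2 = 29929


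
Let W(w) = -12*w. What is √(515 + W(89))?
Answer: I*√553 ≈ 23.516*I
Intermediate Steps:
√(515 + W(89)) = √(515 - 12*89) = √(515 - 1068) = √(-553) = I*√553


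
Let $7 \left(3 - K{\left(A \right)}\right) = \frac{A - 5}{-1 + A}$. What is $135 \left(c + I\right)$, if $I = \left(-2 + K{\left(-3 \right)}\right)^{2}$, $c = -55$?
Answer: $- \frac{360450}{49} \approx -7356.1$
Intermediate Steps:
$K{\left(A \right)} = 3 - \frac{-5 + A}{7 \left(-1 + A\right)}$ ($K{\left(A \right)} = 3 - \frac{\left(A - 5\right) \frac{1}{-1 + A}}{7} = 3 - \frac{\left(-5 + A\right) \frac{1}{-1 + A}}{7} = 3 - \frac{\frac{1}{-1 + A} \left(-5 + A\right)}{7} = 3 - \frac{-5 + A}{7 \left(-1 + A\right)}$)
$I = \frac{25}{49}$ ($I = \left(-2 + \frac{4 \left(-4 + 5 \left(-3\right)\right)}{7 \left(-1 - 3\right)}\right)^{2} = \left(-2 + \frac{4 \left(-4 - 15\right)}{7 \left(-4\right)}\right)^{2} = \left(-2 + \frac{4}{7} \left(- \frac{1}{4}\right) \left(-19\right)\right)^{2} = \left(-2 + \frac{19}{7}\right)^{2} = \left(\frac{5}{7}\right)^{2} = \frac{25}{49} \approx 0.5102$)
$135 \left(c + I\right) = 135 \left(-55 + \frac{25}{49}\right) = 135 \left(- \frac{2670}{49}\right) = - \frac{360450}{49}$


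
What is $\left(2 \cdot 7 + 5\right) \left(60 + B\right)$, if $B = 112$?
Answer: $3268$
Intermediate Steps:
$\left(2 \cdot 7 + 5\right) \left(60 + B\right) = \left(2 \cdot 7 + 5\right) \left(60 + 112\right) = \left(14 + 5\right) 172 = 19 \cdot 172 = 3268$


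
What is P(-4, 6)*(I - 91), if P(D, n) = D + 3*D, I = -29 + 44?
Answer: 1216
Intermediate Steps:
I = 15
P(D, n) = 4*D
P(-4, 6)*(I - 91) = (4*(-4))*(15 - 91) = -16*(-76) = 1216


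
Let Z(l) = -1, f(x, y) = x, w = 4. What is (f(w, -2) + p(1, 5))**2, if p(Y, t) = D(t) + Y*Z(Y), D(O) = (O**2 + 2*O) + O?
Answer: 1849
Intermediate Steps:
D(O) = O**2 + 3*O
p(Y, t) = -Y + t*(3 + t) (p(Y, t) = t*(3 + t) + Y*(-1) = t*(3 + t) - Y = -Y + t*(3 + t))
(f(w, -2) + p(1, 5))**2 = (4 + (-1*1 + 5*(3 + 5)))**2 = (4 + (-1 + 5*8))**2 = (4 + (-1 + 40))**2 = (4 + 39)**2 = 43**2 = 1849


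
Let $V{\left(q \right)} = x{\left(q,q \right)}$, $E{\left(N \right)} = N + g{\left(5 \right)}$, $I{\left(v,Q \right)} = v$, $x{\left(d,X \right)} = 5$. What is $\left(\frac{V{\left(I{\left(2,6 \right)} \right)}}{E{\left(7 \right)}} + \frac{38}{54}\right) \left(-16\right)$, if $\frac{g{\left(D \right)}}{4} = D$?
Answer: $- \frac{128}{9} \approx -14.222$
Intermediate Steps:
$g{\left(D \right)} = 4 D$
$E{\left(N \right)} = 20 + N$ ($E{\left(N \right)} = N + 4 \cdot 5 = N + 20 = 20 + N$)
$V{\left(q \right)} = 5$
$\left(\frac{V{\left(I{\left(2,6 \right)} \right)}}{E{\left(7 \right)}} + \frac{38}{54}\right) \left(-16\right) = \left(\frac{5}{20 + 7} + \frac{38}{54}\right) \left(-16\right) = \left(\frac{5}{27} + 38 \cdot \frac{1}{54}\right) \left(-16\right) = \left(5 \cdot \frac{1}{27} + \frac{19}{27}\right) \left(-16\right) = \left(\frac{5}{27} + \frac{19}{27}\right) \left(-16\right) = \frac{8}{9} \left(-16\right) = - \frac{128}{9}$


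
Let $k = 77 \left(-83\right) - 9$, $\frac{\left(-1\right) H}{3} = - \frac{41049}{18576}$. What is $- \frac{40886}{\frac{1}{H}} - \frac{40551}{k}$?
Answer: $- \frac{74590674707}{275200} \approx -2.7104 \cdot 10^{5}$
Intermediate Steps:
$H = \frac{4561}{688}$ ($H = - 3 \left(- \frac{41049}{18576}\right) = - 3 \left(\left(-41049\right) \frac{1}{18576}\right) = \left(-3\right) \left(- \frac{4561}{2064}\right) = \frac{4561}{688} \approx 6.6294$)
$k = -6400$ ($k = -6391 - 9 = -6400$)
$- \frac{40886}{\frac{1}{H}} - \frac{40551}{k} = - \frac{40886}{\frac{1}{\frac{4561}{688}}} - \frac{40551}{-6400} = - \frac{40886}{\frac{688}{4561}} - - \frac{40551}{6400} = \left(-40886\right) \frac{4561}{688} + \frac{40551}{6400} = - \frac{93240523}{344} + \frac{40551}{6400} = - \frac{74590674707}{275200}$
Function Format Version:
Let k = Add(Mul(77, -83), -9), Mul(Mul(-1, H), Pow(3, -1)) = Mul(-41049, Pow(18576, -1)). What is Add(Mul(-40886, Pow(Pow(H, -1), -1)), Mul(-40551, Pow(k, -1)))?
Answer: Rational(-74590674707, 275200) ≈ -2.7104e+5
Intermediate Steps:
H = Rational(4561, 688) (H = Mul(-3, Mul(-41049, Pow(18576, -1))) = Mul(-3, Mul(-41049, Rational(1, 18576))) = Mul(-3, Rational(-4561, 2064)) = Rational(4561, 688) ≈ 6.6294)
k = -6400 (k = Add(-6391, -9) = -6400)
Add(Mul(-40886, Pow(Pow(H, -1), -1)), Mul(-40551, Pow(k, -1))) = Add(Mul(-40886, Pow(Pow(Rational(4561, 688), -1), -1)), Mul(-40551, Pow(-6400, -1))) = Add(Mul(-40886, Pow(Rational(688, 4561), -1)), Mul(-40551, Rational(-1, 6400))) = Add(Mul(-40886, Rational(4561, 688)), Rational(40551, 6400)) = Add(Rational(-93240523, 344), Rational(40551, 6400)) = Rational(-74590674707, 275200)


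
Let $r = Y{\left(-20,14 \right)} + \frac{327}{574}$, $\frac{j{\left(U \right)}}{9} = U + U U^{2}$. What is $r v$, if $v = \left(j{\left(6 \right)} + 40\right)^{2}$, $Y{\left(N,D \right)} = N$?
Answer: $- \frac{23161680466}{287} \approx -8.0703 \cdot 10^{7}$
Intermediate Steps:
$j{\left(U \right)} = 9 U + 9 U^{3}$ ($j{\left(U \right)} = 9 \left(U + U U^{2}\right) = 9 \left(U + U^{3}\right) = 9 U + 9 U^{3}$)
$r = - \frac{11153}{574}$ ($r = -20 + \frac{327}{574} = - \frac{11153}{574} \approx -19.43$)
$v = 4153444$ ($v = \left(9 \cdot 6 \left(1 + 6^{2}\right) + 40\right)^{2} = \left(9 \cdot 6 \left(1 + 36\right) + 40\right)^{2} = \left(9 \cdot 6 \cdot 37 + 40\right)^{2} = \left(1998 + 40\right)^{2} = 2038^{2} = 4153444$)
$r v = \left(- \frac{11153}{574}\right) 4153444 = - \frac{23161680466}{287}$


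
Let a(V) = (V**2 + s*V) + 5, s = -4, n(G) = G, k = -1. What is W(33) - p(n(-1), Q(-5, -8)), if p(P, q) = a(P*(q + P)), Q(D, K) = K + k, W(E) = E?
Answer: -32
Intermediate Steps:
Q(D, K) = -1 + K (Q(D, K) = K - 1 = -1 + K)
a(V) = 5 + V**2 - 4*V (a(V) = (V**2 - 4*V) + 5 = 5 + V**2 - 4*V)
p(P, q) = 5 + P**2*(P + q)**2 - 4*P*(P + q) (p(P, q) = 5 + (P*(q + P))**2 - 4*P*(q + P) = 5 + (P*(P + q))**2 - 4*P*(P + q) = 5 + P**2*(P + q)**2 - 4*P*(P + q))
W(33) - p(n(-1), Q(-5, -8)) = 33 - (5 + (-1)**2*(-1 + (-1 - 8))**2 - 4*(-1)*(-1 + (-1 - 8))) = 33 - (5 + 1*(-1 - 9)**2 - 4*(-1)*(-1 - 9)) = 33 - (5 + 1*(-10)**2 - 4*(-1)*(-10)) = 33 - (5 + 1*100 - 40) = 33 - (5 + 100 - 40) = 33 - 1*65 = 33 - 65 = -32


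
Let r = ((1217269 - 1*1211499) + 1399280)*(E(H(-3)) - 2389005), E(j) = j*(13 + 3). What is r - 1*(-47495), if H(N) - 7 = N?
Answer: -3356581504555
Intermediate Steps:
H(N) = 7 + N
E(j) = 16*j (E(j) = j*16 = 16*j)
r = -3356581552050 (r = ((1217269 - 1*1211499) + 1399280)*(16*(7 - 3) - 2389005) = ((1217269 - 1211499) + 1399280)*(16*4 - 2389005) = (5770 + 1399280)*(64 - 2389005) = 1405050*(-2388941) = -3356581552050)
r - 1*(-47495) = -3356581552050 - 1*(-47495) = -3356581552050 + 47495 = -3356581504555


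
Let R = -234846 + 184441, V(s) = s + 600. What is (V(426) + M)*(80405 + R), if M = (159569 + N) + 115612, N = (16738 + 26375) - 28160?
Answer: 8734800000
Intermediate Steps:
N = 14953 (N = 43113 - 28160 = 14953)
V(s) = 600 + s
R = -50405
M = 290134 (M = (159569 + 14953) + 115612 = 174522 + 115612 = 290134)
(V(426) + M)*(80405 + R) = ((600 + 426) + 290134)*(80405 - 50405) = (1026 + 290134)*30000 = 291160*30000 = 8734800000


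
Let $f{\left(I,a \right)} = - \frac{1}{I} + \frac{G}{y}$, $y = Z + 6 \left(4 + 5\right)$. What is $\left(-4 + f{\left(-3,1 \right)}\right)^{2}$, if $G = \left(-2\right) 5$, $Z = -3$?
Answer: $\frac{38809}{2601} \approx 14.921$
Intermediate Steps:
$y = 51$ ($y = -3 + 6 \left(4 + 5\right) = -3 + 6 \cdot 9 = -3 + 54 = 51$)
$G = -10$
$f{\left(I,a \right)} = - \frac{10}{51} - \frac{1}{I}$ ($f{\left(I,a \right)} = - \frac{1}{I} - \frac{10}{51} = - \frac{10}{51} - \frac{1}{I}$)
$\left(-4 + f{\left(-3,1 \right)}\right)^{2} = \left(-4 - - \frac{7}{51}\right)^{2} = \left(-4 + \left(- \frac{10}{51} + \frac{1}{3}\right)\right)^{2} = \left(-4 + \frac{7}{51}\right)^{2} = \left(- \frac{197}{51}\right)^{2} = \frac{38809}{2601}$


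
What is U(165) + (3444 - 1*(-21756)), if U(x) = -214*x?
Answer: -10110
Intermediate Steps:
U(165) + (3444 - 1*(-21756)) = -214*165 + (3444 - 1*(-21756)) = -35310 + (3444 + 21756) = -35310 + 25200 = -10110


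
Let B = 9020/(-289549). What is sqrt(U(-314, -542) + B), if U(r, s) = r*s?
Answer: 4*sqrt(891770314227338)/289549 ≈ 412.54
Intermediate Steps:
B = -9020/289549 (B = 9020*(-1/289549) = -9020/289549 ≈ -0.031152)
sqrt(U(-314, -542) + B) = sqrt(-314*(-542) - 9020/289549) = sqrt(170188 - 9020/289549) = sqrt(49277756192/289549) = 4*sqrt(891770314227338)/289549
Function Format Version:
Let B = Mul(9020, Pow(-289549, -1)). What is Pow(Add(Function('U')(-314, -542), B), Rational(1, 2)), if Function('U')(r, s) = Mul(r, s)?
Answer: Mul(Rational(4, 289549), Pow(891770314227338, Rational(1, 2))) ≈ 412.54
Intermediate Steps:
B = Rational(-9020, 289549) (B = Mul(9020, Rational(-1, 289549)) = Rational(-9020, 289549) ≈ -0.031152)
Pow(Add(Function('U')(-314, -542), B), Rational(1, 2)) = Pow(Add(Mul(-314, -542), Rational(-9020, 289549)), Rational(1, 2)) = Pow(Add(170188, Rational(-9020, 289549)), Rational(1, 2)) = Pow(Rational(49277756192, 289549), Rational(1, 2)) = Mul(Rational(4, 289549), Pow(891770314227338, Rational(1, 2)))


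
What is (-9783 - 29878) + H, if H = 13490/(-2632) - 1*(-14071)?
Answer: -33683185/1316 ≈ -25595.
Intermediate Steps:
H = 18510691/1316 (H = 13490*(-1/2632) + 14071 = -6745/1316 + 14071 = 18510691/1316 ≈ 14066.)
(-9783 - 29878) + H = (-9783 - 29878) + 18510691/1316 = -39661 + 18510691/1316 = -33683185/1316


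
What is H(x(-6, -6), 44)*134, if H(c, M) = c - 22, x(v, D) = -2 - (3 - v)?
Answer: -4422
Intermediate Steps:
x(v, D) = -5 + v (x(v, D) = -2 + (-3 + v) = -5 + v)
H(c, M) = -22 + c
H(x(-6, -6), 44)*134 = (-22 + (-5 - 6))*134 = (-22 - 11)*134 = -33*134 = -4422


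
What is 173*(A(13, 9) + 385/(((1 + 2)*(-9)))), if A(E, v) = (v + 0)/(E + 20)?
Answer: -718642/297 ≈ -2419.7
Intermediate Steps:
A(E, v) = v/(20 + E)
173*(A(13, 9) + 385/(((1 + 2)*(-9)))) = 173*(9/(20 + 13) + 385/(((1 + 2)*(-9)))) = 173*(9/33 + 385/((3*(-9)))) = 173*(9*(1/33) + 385/(-27)) = 173*(3/11 + 385*(-1/27)) = 173*(3/11 - 385/27) = 173*(-4154/297) = -718642/297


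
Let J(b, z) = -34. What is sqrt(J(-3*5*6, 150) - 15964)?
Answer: I*sqrt(15998) ≈ 126.48*I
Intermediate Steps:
sqrt(J(-3*5*6, 150) - 15964) = sqrt(-34 - 15964) = sqrt(-15998) = I*sqrt(15998)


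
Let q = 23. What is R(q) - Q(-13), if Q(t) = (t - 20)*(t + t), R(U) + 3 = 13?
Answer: -848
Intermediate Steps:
R(U) = 10 (R(U) = -3 + 13 = 10)
Q(t) = 2*t*(-20 + t) (Q(t) = (-20 + t)*(2*t) = 2*t*(-20 + t))
R(q) - Q(-13) = 10 - 2*(-13)*(-20 - 13) = 10 - 2*(-13)*(-33) = 10 - 1*858 = 10 - 858 = -848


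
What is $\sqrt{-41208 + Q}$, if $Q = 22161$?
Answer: $i \sqrt{19047} \approx 138.01 i$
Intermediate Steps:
$\sqrt{-41208 + Q} = \sqrt{-41208 + 22161} = \sqrt{-19047} = i \sqrt{19047}$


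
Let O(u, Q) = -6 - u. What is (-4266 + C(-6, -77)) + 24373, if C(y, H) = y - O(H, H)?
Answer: 20030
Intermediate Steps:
C(y, H) = 6 + H + y (C(y, H) = y - (-6 - H) = y + (6 + H) = 6 + H + y)
(-4266 + C(-6, -77)) + 24373 = (-4266 + (6 - 77 - 6)) + 24373 = (-4266 - 77) + 24373 = -4343 + 24373 = 20030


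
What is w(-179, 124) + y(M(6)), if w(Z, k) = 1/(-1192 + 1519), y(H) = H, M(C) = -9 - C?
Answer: -4904/327 ≈ -14.997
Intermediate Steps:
w(Z, k) = 1/327
w(-179, 124) + y(M(6)) = 1/327 + (-9 - 1*6) = 1/327 + (-9 - 6) = 1/327 - 15 = -4904/327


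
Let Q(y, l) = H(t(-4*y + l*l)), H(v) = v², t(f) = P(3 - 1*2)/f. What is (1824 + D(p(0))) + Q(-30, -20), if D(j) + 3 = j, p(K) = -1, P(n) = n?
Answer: 492128001/270400 ≈ 1820.0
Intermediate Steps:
D(j) = -3 + j
t(f) = 1/f (t(f) = (3 - 1*2)/f = (3 - 2)/f = 1/f)
Q(y, l) = (l² - 4*y)⁻² (Q(y, l) = (1/(-4*y + l*l))² = (1/(-4*y + l²))² = (1/(l² - 4*y))² = (l² - 4*y)⁻²)
(1824 + D(p(0))) + Q(-30, -20) = (1824 + (-3 - 1)) + ((-20)² - 4*(-30))⁻² = (1824 - 4) + (400 + 120)⁻² = 1820 + 520⁻² = 1820 + 1/270400 = 492128001/270400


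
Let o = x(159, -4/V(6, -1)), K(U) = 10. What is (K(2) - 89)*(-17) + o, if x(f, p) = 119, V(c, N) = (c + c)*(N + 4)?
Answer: 1462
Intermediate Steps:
V(c, N) = 2*c*(4 + N) (V(c, N) = (2*c)*(4 + N) = 2*c*(4 + N))
o = 119
(K(2) - 89)*(-17) + o = (10 - 89)*(-17) + 119 = -79*(-17) + 119 = 1343 + 119 = 1462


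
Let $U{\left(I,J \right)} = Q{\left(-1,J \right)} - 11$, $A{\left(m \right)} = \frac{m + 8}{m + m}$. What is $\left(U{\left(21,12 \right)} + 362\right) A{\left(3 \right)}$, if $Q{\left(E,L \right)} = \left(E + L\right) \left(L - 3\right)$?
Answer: $825$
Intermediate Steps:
$Q{\left(E,L \right)} = \left(-3 + L\right) \left(E + L\right)$ ($Q{\left(E,L \right)} = \left(E + L\right) \left(-3 + L\right) = \left(-3 + L\right) \left(E + L\right)$)
$A{\left(m \right)} = \frac{8 + m}{2 m}$
$U{\left(I,J \right)} = -8 + J^{2} - 4 J$ ($U{\left(I,J \right)} = \left(J^{2} - -3 - 3 J - J\right) - 11 = \left(J^{2} + 3 - 3 J - J\right) - 11 = \left(3 + J^{2} - 4 J\right) - 11 = -8 + J^{2} - 4 J$)
$\left(U{\left(21,12 \right)} + 362\right) A{\left(3 \right)} = \left(\left(-8 + 12^{2} - 48\right) + 362\right) \frac{8 + 3}{2 \cdot 3} = \left(\left(-8 + 144 - 48\right) + 362\right) \frac{1}{2} \cdot \frac{1}{3} \cdot 11 = \left(88 + 362\right) \frac{11}{6} = 450 \cdot \frac{11}{6} = 825$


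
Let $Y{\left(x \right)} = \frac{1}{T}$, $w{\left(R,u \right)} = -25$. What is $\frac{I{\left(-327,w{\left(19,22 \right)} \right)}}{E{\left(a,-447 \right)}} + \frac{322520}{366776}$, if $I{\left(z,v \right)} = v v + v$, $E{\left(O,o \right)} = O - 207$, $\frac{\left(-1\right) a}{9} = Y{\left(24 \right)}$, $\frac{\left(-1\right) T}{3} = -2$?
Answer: $- \frac{12735015}{6372733} \approx -1.9984$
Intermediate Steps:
$T = 6$ ($T = \left(-3\right) \left(-2\right) = 6$)
$Y{\left(x \right)} = \frac{1}{6}$
$a = - \frac{3}{2}$ ($a = \left(-9\right) \frac{1}{6} = - \frac{3}{2} \approx -1.5$)
$E{\left(O,o \right)} = -207 + O$ ($E{\left(O,o \right)} = O - 207 = -207 + O$)
$I{\left(z,v \right)} = v + v^{2}$ ($I{\left(z,v \right)} = v^{2} + v = v + v^{2}$)
$\frac{I{\left(-327,w{\left(19,22 \right)} \right)}}{E{\left(a,-447 \right)}} + \frac{322520}{366776} = \frac{\left(-25\right) \left(1 - 25\right)}{-207 - \frac{3}{2}} + \frac{322520}{366776} = \frac{\left(-25\right) \left(-24\right)}{- \frac{417}{2}} + 322520 \cdot \frac{1}{366776} = 600 \left(- \frac{2}{417}\right) + \frac{40315}{45847} = - \frac{400}{139} + \frac{40315}{45847} = - \frac{12735015}{6372733}$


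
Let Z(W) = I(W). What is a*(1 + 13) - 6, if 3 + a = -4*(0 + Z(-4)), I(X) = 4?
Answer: -272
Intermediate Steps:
Z(W) = 4
a = -19 (a = -3 - 4*(0 + 4) = -3 - 4*4 = -3 - 16 = -19)
a*(1 + 13) - 6 = -19*(1 + 13) - 6 = -19*14 - 6 = -266 - 6 = -272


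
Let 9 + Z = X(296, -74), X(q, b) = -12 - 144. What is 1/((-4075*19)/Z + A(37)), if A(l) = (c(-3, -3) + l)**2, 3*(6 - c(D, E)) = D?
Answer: 33/79373 ≈ 0.00041576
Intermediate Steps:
c(D, E) = 6 - D/3
A(l) = (7 + l)**2 (A(l) = ((6 - 1/3*(-3)) + l)**2 = ((6 + 1) + l)**2 = (7 + l)**2)
X(q, b) = -156
Z = -165 (Z = -9 - 156 = -165)
1/((-4075*19)/Z + A(37)) = 1/(-4075*19/(-165) + (7 + 37)**2) = 1/(-77425*(-1/165) + 44**2) = 1/(15485/33 + 1936) = 1/(79373/33) = 33/79373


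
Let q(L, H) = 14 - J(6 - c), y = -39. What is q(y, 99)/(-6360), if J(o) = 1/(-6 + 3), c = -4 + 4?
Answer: -43/19080 ≈ -0.0022537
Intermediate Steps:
c = 0
J(o) = -⅓ (J(o) = 1/(-3) = -⅓)
q(L, H) = 43/3 (q(L, H) = 14 - 1*(-⅓) = 14 + ⅓ = 43/3)
q(y, 99)/(-6360) = (43/3)/(-6360) = (43/3)*(-1/6360) = -43/19080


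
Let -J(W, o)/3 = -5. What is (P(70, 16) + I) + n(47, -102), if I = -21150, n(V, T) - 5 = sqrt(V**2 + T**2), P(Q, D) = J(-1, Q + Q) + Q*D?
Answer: -20010 + sqrt(12613) ≈ -19898.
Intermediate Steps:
J(W, o) = 15 (J(W, o) = -3*(-5) = 15)
P(Q, D) = 15 + D*Q (P(Q, D) = 15 + Q*D = 15 + D*Q)
n(V, T) = 5 + sqrt(T**2 + V**2) (n(V, T) = 5 + sqrt(V**2 + T**2) = 5 + sqrt(T**2 + V**2))
(P(70, 16) + I) + n(47, -102) = ((15 + 16*70) - 21150) + (5 + sqrt((-102)**2 + 47**2)) = ((15 + 1120) - 21150) + (5 + sqrt(10404 + 2209)) = (1135 - 21150) + (5 + sqrt(12613)) = -20015 + (5 + sqrt(12613)) = -20010 + sqrt(12613)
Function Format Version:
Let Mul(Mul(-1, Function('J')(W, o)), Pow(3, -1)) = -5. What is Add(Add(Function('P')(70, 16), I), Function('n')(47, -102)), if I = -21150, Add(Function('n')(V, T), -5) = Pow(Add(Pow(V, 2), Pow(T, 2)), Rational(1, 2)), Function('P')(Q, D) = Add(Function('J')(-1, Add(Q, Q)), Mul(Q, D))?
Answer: Add(-20010, Pow(12613, Rational(1, 2))) ≈ -19898.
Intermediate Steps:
Function('J')(W, o) = 15 (Function('J')(W, o) = Mul(-3, -5) = 15)
Function('P')(Q, D) = Add(15, Mul(D, Q)) (Function('P')(Q, D) = Add(15, Mul(Q, D)) = Add(15, Mul(D, Q)))
Function('n')(V, T) = Add(5, Pow(Add(Pow(T, 2), Pow(V, 2)), Rational(1, 2))) (Function('n')(V, T) = Add(5, Pow(Add(Pow(V, 2), Pow(T, 2)), Rational(1, 2))) = Add(5, Pow(Add(Pow(T, 2), Pow(V, 2)), Rational(1, 2))))
Add(Add(Function('P')(70, 16), I), Function('n')(47, -102)) = Add(Add(Add(15, Mul(16, 70)), -21150), Add(5, Pow(Add(Pow(-102, 2), Pow(47, 2)), Rational(1, 2)))) = Add(Add(Add(15, 1120), -21150), Add(5, Pow(Add(10404, 2209), Rational(1, 2)))) = Add(Add(1135, -21150), Add(5, Pow(12613, Rational(1, 2)))) = Add(-20015, Add(5, Pow(12613, Rational(1, 2)))) = Add(-20010, Pow(12613, Rational(1, 2)))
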